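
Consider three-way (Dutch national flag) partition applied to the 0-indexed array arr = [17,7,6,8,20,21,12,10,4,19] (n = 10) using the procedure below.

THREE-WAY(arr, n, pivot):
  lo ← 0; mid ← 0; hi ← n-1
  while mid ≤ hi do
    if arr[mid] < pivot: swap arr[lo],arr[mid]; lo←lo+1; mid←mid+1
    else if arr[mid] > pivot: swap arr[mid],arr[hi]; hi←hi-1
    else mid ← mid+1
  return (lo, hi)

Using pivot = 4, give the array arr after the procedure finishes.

[4,6,8,20,21,12,10,7,19,17]

pivot = 4; lo=0, mid=0, hi=9
arr[mid]=17>4: swap arr[0],arr[9]; hi=8 → [19,7,6,8,20,21,12,10,4,17]
arr[mid]=19>4: swap arr[0],arr[8]; hi=7 → [4,7,6,8,20,21,12,10,19,17]
arr[mid]=4=4: mid=1
arr[mid]=7>4: swap arr[1],arr[7]; hi=6 → [4,10,6,8,20,21,12,7,19,17]
arr[mid]=10>4: swap arr[1],arr[6]; hi=5 → [4,12,6,8,20,21,10,7,19,17]
arr[mid]=12>4: swap arr[1],arr[5]; hi=4 → [4,21,6,8,20,12,10,7,19,17]
arr[mid]=21>4: swap arr[1],arr[4]; hi=3 → [4,20,6,8,21,12,10,7,19,17]
arr[mid]=20>4: swap arr[1],arr[3]; hi=2 → [4,8,6,20,21,12,10,7,19,17]
arr[mid]=8>4: swap arr[1],arr[2]; hi=1 → [4,6,8,20,21,12,10,7,19,17]
arr[mid]=6>4: swap arr[1],arr[1]; hi=0 → [4,6,8,20,21,12,10,7,19,17]
end: lo=0, hi=0; arr = [4,6,8,20,21,12,10,7,19,17]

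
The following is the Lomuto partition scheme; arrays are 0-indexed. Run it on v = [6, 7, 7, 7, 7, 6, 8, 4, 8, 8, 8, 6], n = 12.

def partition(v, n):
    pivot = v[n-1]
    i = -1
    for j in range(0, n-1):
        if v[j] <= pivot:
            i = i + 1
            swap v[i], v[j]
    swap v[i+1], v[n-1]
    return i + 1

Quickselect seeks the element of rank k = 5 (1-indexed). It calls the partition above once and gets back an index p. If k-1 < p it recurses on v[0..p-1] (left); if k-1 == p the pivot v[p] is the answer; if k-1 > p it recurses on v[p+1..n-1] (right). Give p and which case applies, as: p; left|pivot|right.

3; right

pivot = v[11] = 6; i = -1
j=0: v[0]=6 ≤ 6 → i=0, swap v[0],v[0] (no change) → [6, 7, 7, 7, 7, 6, 8, 4, 8, 8, 8, 6]
j=1: v[1]=7 > 6 → no swap
j=2: v[2]=7 > 6 → no swap
j=3: v[3]=7 > 6 → no swap
j=4: v[4]=7 > 6 → no swap
j=5: v[5]=6 ≤ 6 → i=1, swap v[1],v[5] → [6, 6, 7, 7, 7, 7, 8, 4, 8, 8, 8, 6]
j=6: v[6]=8 > 6 → no swap
j=7: v[7]=4 ≤ 6 → i=2, swap v[2],v[7] → [6, 6, 4, 7, 7, 7, 8, 7, 8, 8, 8, 6]
j=8: v[8]=8 > 6 → no swap
j=9: v[9]=8 > 6 → no swap
j=10: v[10]=8 > 6 → no swap
final swap v[3],v[11] → [6, 6, 4, 6, 7, 7, 8, 7, 8, 8, 8, 7]; return 3
p = 3; k-1 = 4 > 3 ⇒ right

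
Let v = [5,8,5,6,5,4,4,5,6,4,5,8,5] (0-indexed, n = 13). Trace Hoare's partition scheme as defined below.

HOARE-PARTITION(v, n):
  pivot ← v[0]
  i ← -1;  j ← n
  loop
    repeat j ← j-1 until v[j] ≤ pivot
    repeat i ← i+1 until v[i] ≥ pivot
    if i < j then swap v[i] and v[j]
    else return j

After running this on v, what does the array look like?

[5,5,4,5,4,4,5,6,6,5,8,8,5]

pivot=5
j stops at 12 (5), i stops at 0 (5); swap ⇒ [5,8,5,6,5,4,4,5,6,4,5,8,5]
j stops at 10 (5), i stops at 1 (8); swap ⇒ [5,5,5,6,5,4,4,5,6,4,8,8,5]
j stops at 9 (4), i stops at 2 (5); swap ⇒ [5,5,4,6,5,4,4,5,6,5,8,8,5]
j stops at 7 (5), i stops at 3 (6); swap ⇒ [5,5,4,5,5,4,4,6,6,5,8,8,5]
j stops at 6 (4), i stops at 4 (5); swap ⇒ [5,5,4,5,4,4,5,6,6,5,8,8,5]
j stops at 5, i stops at 6; i≥j ⇒ return 5. v=[5,5,4,5,4,4,5,6,6,5,8,8,5]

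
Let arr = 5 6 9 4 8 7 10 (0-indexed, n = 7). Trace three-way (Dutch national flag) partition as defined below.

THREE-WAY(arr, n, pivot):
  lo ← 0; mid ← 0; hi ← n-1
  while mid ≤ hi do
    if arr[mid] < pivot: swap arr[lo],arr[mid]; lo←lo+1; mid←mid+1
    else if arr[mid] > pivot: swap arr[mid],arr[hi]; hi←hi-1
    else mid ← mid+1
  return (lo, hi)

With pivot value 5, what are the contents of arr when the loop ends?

lo=0 mid=0 hi=6
5=5: mid=1
6>5: swap(1,6), hi=5 ⇒ 5 10 9 4 8 7 6
10>5: swap(1,5), hi=4 ⇒ 5 7 9 4 8 10 6
7>5: swap(1,4), hi=3 ⇒ 5 8 9 4 7 10 6
8>5: swap(1,3), hi=2 ⇒ 5 4 9 8 7 10 6
4<5: swap(0,1), lo=1 mid=2 ⇒ 4 5 9 8 7 10 6
9>5: swap(2,2), hi=1 ⇒ 4 5 9 8 7 10 6
done. lo=1 hi=1; arr=4 5 9 8 7 10 6

4 5 9 8 7 10 6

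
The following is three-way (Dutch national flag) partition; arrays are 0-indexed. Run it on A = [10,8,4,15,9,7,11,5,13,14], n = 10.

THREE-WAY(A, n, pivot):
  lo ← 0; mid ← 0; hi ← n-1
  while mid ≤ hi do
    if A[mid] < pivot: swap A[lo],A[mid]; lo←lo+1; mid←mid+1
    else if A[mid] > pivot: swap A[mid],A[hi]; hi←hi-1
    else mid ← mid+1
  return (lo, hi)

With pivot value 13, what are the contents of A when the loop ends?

[10,8,4,9,7,11,5,13,14,15]

lo=0 mid=0 hi=9
10<13: swap(0,0), lo=1 mid=1 ⇒ [10,8,4,15,9,7,11,5,13,14]
8<13: swap(1,1), lo=2 mid=2 ⇒ [10,8,4,15,9,7,11,5,13,14]
4<13: swap(2,2), lo=3 mid=3 ⇒ [10,8,4,15,9,7,11,5,13,14]
15>13: swap(3,9), hi=8 ⇒ [10,8,4,14,9,7,11,5,13,15]
14>13: swap(3,8), hi=7 ⇒ [10,8,4,13,9,7,11,5,14,15]
13=13: mid=4
9<13: swap(3,4), lo=4 mid=5 ⇒ [10,8,4,9,13,7,11,5,14,15]
7<13: swap(4,5), lo=5 mid=6 ⇒ [10,8,4,9,7,13,11,5,14,15]
11<13: swap(5,6), lo=6 mid=7 ⇒ [10,8,4,9,7,11,13,5,14,15]
5<13: swap(6,7), lo=7 mid=8 ⇒ [10,8,4,9,7,11,5,13,14,15]
done. lo=7 hi=7; A=[10,8,4,9,7,11,5,13,14,15]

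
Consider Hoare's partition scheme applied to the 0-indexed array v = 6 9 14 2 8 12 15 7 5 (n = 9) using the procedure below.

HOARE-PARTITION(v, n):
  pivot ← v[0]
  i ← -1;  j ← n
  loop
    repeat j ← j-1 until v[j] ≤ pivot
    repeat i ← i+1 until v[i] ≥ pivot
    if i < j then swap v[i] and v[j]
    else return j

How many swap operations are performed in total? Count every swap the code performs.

2

pivot = v[0] = 6; i = -1, j = 9
j→8 (v[8]=5≤6), i→0 (v[0]=6≥6); i<j, swap → 5 9 14 2 8 12 15 7 6
j→3 (v[3]=2≤6), i→1 (v[1]=9≥6); i<j, swap → 5 2 14 9 8 12 15 7 6
j→1, i→2; i≥j, return j=1. v = 5 2 14 9 8 12 15 7 6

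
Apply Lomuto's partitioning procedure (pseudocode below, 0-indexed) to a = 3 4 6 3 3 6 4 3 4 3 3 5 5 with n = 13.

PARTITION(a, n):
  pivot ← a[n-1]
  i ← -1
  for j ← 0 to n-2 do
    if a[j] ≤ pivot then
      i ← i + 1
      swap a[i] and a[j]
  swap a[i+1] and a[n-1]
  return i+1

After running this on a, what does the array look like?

3 4 3 3 4 3 4 3 3 5 5 6 6

pivot = a[12] = 5; i = -1
j=0: a[0]=3 ≤ 5 → i=0, swap a[0],a[0] (no change) → 3 4 6 3 3 6 4 3 4 3 3 5 5
j=1: a[1]=4 ≤ 5 → i=1, swap a[1],a[1] (no change) → 3 4 6 3 3 6 4 3 4 3 3 5 5
j=2: a[2]=6 > 5 → no swap
j=3: a[3]=3 ≤ 5 → i=2, swap a[2],a[3] → 3 4 3 6 3 6 4 3 4 3 3 5 5
j=4: a[4]=3 ≤ 5 → i=3, swap a[3],a[4] → 3 4 3 3 6 6 4 3 4 3 3 5 5
j=5: a[5]=6 > 5 → no swap
j=6: a[6]=4 ≤ 5 → i=4, swap a[4],a[6] → 3 4 3 3 4 6 6 3 4 3 3 5 5
j=7: a[7]=3 ≤ 5 → i=5, swap a[5],a[7] → 3 4 3 3 4 3 6 6 4 3 3 5 5
j=8: a[8]=4 ≤ 5 → i=6, swap a[6],a[8] → 3 4 3 3 4 3 4 6 6 3 3 5 5
j=9: a[9]=3 ≤ 5 → i=7, swap a[7],a[9] → 3 4 3 3 4 3 4 3 6 6 3 5 5
j=10: a[10]=3 ≤ 5 → i=8, swap a[8],a[10] → 3 4 3 3 4 3 4 3 3 6 6 5 5
j=11: a[11]=5 ≤ 5 → i=9, swap a[9],a[11] → 3 4 3 3 4 3 4 3 3 5 6 6 5
final swap a[10],a[12] → 3 4 3 3 4 3 4 3 3 5 5 6 6; return 10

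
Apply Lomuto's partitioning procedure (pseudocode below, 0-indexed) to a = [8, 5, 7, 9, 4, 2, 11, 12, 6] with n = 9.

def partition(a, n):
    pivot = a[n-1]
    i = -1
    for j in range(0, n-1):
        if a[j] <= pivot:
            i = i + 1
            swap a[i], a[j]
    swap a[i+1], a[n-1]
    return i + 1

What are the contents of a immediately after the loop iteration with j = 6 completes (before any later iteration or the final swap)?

[5, 4, 2, 9, 8, 7, 11, 12, 6]

pivot=6, i=-1
j=0: 8>6, skip
j=1: 5≤6, i=0, swap(0,1) ⇒ [5, 8, 7, 9, 4, 2, 11, 12, 6]
j=2: 7>6, skip
j=3: 9>6, skip
j=4: 4≤6, i=1, swap(1,4) ⇒ [5, 4, 7, 9, 8, 2, 11, 12, 6]
j=5: 2≤6, i=2, swap(2,5) ⇒ [5, 4, 2, 9, 8, 7, 11, 12, 6]
j=6: 11>6, skip
(after j=6) a = [5, 4, 2, 9, 8, 7, 11, 12, 6]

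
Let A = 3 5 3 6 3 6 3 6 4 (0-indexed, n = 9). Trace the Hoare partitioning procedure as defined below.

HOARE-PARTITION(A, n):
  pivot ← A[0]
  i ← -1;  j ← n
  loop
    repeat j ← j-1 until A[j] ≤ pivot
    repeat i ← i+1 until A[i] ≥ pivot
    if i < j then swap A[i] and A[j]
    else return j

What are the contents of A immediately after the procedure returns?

pivot=3
j stops at 6 (3), i stops at 0 (3); swap ⇒ 3 5 3 6 3 6 3 6 4
j stops at 4 (3), i stops at 1 (5); swap ⇒ 3 3 3 6 5 6 3 6 4
j stops at 2, i stops at 2; i≥j ⇒ return 2. A=3 3 3 6 5 6 3 6 4

3 3 3 6 5 6 3 6 4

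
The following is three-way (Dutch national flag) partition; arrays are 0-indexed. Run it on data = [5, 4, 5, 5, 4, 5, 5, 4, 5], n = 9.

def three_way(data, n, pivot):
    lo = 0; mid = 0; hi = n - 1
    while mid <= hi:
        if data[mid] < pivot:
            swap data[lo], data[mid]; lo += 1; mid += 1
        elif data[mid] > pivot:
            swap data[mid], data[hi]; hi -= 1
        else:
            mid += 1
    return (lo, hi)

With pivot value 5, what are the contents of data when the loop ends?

pivot = 5; lo=0, mid=0, hi=8
data[mid]=5=5: mid=1
data[mid]=4<5: swap data[0],data[1]; lo=1,mid=2 → [4, 5, 5, 5, 4, 5, 5, 4, 5]
data[mid]=5=5: mid=3
data[mid]=5=5: mid=4
data[mid]=4<5: swap data[1],data[4]; lo=2,mid=5 → [4, 4, 5, 5, 5, 5, 5, 4, 5]
data[mid]=5=5: mid=6
data[mid]=5=5: mid=7
data[mid]=4<5: swap data[2],data[7]; lo=3,mid=8 → [4, 4, 4, 5, 5, 5, 5, 5, 5]
data[mid]=5=5: mid=9
end: lo=3, hi=8; data = [4, 4, 4, 5, 5, 5, 5, 5, 5]

[4, 4, 4, 5, 5, 5, 5, 5, 5]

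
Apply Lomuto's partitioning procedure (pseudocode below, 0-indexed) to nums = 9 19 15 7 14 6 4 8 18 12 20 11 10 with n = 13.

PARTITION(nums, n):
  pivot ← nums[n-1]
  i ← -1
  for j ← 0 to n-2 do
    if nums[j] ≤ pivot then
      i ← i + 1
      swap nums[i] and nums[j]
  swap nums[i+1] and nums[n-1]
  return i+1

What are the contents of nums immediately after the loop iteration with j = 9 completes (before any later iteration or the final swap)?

pivot=10, i=-1
j=0: 9≤10, i=0, swap(0,0) ⇒ 9 19 15 7 14 6 4 8 18 12 20 11 10
j=1: 19>10, skip
j=2: 15>10, skip
j=3: 7≤10, i=1, swap(1,3) ⇒ 9 7 15 19 14 6 4 8 18 12 20 11 10
j=4: 14>10, skip
j=5: 6≤10, i=2, swap(2,5) ⇒ 9 7 6 19 14 15 4 8 18 12 20 11 10
j=6: 4≤10, i=3, swap(3,6) ⇒ 9 7 6 4 14 15 19 8 18 12 20 11 10
j=7: 8≤10, i=4, swap(4,7) ⇒ 9 7 6 4 8 15 19 14 18 12 20 11 10
j=8: 18>10, skip
j=9: 12>10, skip
(after j=9) nums = 9 7 6 4 8 15 19 14 18 12 20 11 10

9 7 6 4 8 15 19 14 18 12 20 11 10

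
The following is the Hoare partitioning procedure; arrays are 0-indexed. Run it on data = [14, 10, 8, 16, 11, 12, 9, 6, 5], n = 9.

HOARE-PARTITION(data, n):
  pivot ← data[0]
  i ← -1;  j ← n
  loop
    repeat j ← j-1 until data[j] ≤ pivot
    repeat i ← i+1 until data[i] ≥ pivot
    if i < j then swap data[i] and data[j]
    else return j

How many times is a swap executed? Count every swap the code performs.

pivot=14
j stops at 8 (5), i stops at 0 (14); swap ⇒ [5, 10, 8, 16, 11, 12, 9, 6, 14]
j stops at 7 (6), i stops at 3 (16); swap ⇒ [5, 10, 8, 6, 11, 12, 9, 16, 14]
j stops at 6, i stops at 7; i≥j ⇒ return 6. data=[5, 10, 8, 6, 11, 12, 9, 16, 14]

2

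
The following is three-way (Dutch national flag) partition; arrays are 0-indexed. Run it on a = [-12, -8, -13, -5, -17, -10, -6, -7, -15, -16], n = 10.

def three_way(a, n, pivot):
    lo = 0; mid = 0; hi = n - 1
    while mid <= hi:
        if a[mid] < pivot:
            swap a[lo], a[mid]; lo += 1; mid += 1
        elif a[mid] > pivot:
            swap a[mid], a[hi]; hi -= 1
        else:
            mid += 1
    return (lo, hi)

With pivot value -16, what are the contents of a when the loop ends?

[-17, -16, -5, -13, -10, -6, -7, -15, -8, -12]

pivot = -16; lo=0, mid=0, hi=9
a[mid]=-12>-16: swap a[0],a[9]; hi=8 → [-16, -8, -13, -5, -17, -10, -6, -7, -15, -12]
a[mid]=-16=-16: mid=1
a[mid]=-8>-16: swap a[1],a[8]; hi=7 → [-16, -15, -13, -5, -17, -10, -6, -7, -8, -12]
a[mid]=-15>-16: swap a[1],a[7]; hi=6 → [-16, -7, -13, -5, -17, -10, -6, -15, -8, -12]
a[mid]=-7>-16: swap a[1],a[6]; hi=5 → [-16, -6, -13, -5, -17, -10, -7, -15, -8, -12]
a[mid]=-6>-16: swap a[1],a[5]; hi=4 → [-16, -10, -13, -5, -17, -6, -7, -15, -8, -12]
a[mid]=-10>-16: swap a[1],a[4]; hi=3 → [-16, -17, -13, -5, -10, -6, -7, -15, -8, -12]
a[mid]=-17<-16: swap a[0],a[1]; lo=1,mid=2 → [-17, -16, -13, -5, -10, -6, -7, -15, -8, -12]
a[mid]=-13>-16: swap a[2],a[3]; hi=2 → [-17, -16, -5, -13, -10, -6, -7, -15, -8, -12]
a[mid]=-5>-16: swap a[2],a[2]; hi=1 → [-17, -16, -5, -13, -10, -6, -7, -15, -8, -12]
end: lo=1, hi=1; a = [-17, -16, -5, -13, -10, -6, -7, -15, -8, -12]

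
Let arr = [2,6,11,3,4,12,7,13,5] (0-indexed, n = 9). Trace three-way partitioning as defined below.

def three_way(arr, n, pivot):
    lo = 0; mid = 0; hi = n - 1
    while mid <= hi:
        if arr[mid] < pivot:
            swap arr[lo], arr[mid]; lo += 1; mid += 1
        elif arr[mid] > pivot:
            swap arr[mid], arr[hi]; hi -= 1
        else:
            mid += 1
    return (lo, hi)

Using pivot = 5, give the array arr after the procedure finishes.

lo=0 mid=0 hi=8
2<5: swap(0,0), lo=1 mid=1 ⇒ [2,6,11,3,4,12,7,13,5]
6>5: swap(1,8), hi=7 ⇒ [2,5,11,3,4,12,7,13,6]
5=5: mid=2
11>5: swap(2,7), hi=6 ⇒ [2,5,13,3,4,12,7,11,6]
13>5: swap(2,6), hi=5 ⇒ [2,5,7,3,4,12,13,11,6]
7>5: swap(2,5), hi=4 ⇒ [2,5,12,3,4,7,13,11,6]
12>5: swap(2,4), hi=3 ⇒ [2,5,4,3,12,7,13,11,6]
4<5: swap(1,2), lo=2 mid=3 ⇒ [2,4,5,3,12,7,13,11,6]
3<5: swap(2,3), lo=3 mid=4 ⇒ [2,4,3,5,12,7,13,11,6]
done. lo=3 hi=3; arr=[2,4,3,5,12,7,13,11,6]

[2,4,3,5,12,7,13,11,6]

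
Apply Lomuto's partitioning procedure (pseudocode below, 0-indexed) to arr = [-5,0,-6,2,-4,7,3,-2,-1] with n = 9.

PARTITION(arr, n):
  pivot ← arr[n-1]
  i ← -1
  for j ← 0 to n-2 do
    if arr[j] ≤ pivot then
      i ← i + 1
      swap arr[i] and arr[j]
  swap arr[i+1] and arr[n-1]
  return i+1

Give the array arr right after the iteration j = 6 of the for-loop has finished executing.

[-5,-6,-4,2,0,7,3,-2,-1]

pivot = arr[8] = -1; i = -1
j=0: arr[0]=-5 ≤ -1 → i=0, swap arr[0],arr[0] (no change) → [-5,0,-6,2,-4,7,3,-2,-1]
j=1: arr[1]=0 > -1 → no swap
j=2: arr[2]=-6 ≤ -1 → i=1, swap arr[1],arr[2] → [-5,-6,0,2,-4,7,3,-2,-1]
j=3: arr[3]=2 > -1 → no swap
j=4: arr[4]=-4 ≤ -1 → i=2, swap arr[2],arr[4] → [-5,-6,-4,2,0,7,3,-2,-1]
j=5: arr[5]=7 > -1 → no swap
j=6: arr[6]=3 > -1 → no swap
(after j=6) arr = [-5,-6,-4,2,0,7,3,-2,-1]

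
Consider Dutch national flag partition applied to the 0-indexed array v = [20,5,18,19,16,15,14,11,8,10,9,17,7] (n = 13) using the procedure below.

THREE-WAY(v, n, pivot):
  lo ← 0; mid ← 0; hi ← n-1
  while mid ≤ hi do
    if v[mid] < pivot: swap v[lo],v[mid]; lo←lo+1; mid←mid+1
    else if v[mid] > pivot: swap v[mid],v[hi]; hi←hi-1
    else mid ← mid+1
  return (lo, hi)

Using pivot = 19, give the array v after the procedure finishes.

pivot = 19; lo=0, mid=0, hi=12
v[mid]=20>19: swap v[0],v[12]; hi=11 → [7,5,18,19,16,15,14,11,8,10,9,17,20]
v[mid]=7<19: swap v[0],v[0]; lo=1,mid=1 → [7,5,18,19,16,15,14,11,8,10,9,17,20]
v[mid]=5<19: swap v[1],v[1]; lo=2,mid=2 → [7,5,18,19,16,15,14,11,8,10,9,17,20]
v[mid]=18<19: swap v[2],v[2]; lo=3,mid=3 → [7,5,18,19,16,15,14,11,8,10,9,17,20]
v[mid]=19=19: mid=4
v[mid]=16<19: swap v[3],v[4]; lo=4,mid=5 → [7,5,18,16,19,15,14,11,8,10,9,17,20]
v[mid]=15<19: swap v[4],v[5]; lo=5,mid=6 → [7,5,18,16,15,19,14,11,8,10,9,17,20]
v[mid]=14<19: swap v[5],v[6]; lo=6,mid=7 → [7,5,18,16,15,14,19,11,8,10,9,17,20]
v[mid]=11<19: swap v[6],v[7]; lo=7,mid=8 → [7,5,18,16,15,14,11,19,8,10,9,17,20]
v[mid]=8<19: swap v[7],v[8]; lo=8,mid=9 → [7,5,18,16,15,14,11,8,19,10,9,17,20]
v[mid]=10<19: swap v[8],v[9]; lo=9,mid=10 → [7,5,18,16,15,14,11,8,10,19,9,17,20]
v[mid]=9<19: swap v[9],v[10]; lo=10,mid=11 → [7,5,18,16,15,14,11,8,10,9,19,17,20]
v[mid]=17<19: swap v[10],v[11]; lo=11,mid=12 → [7,5,18,16,15,14,11,8,10,9,17,19,20]
end: lo=11, hi=11; v = [7,5,18,16,15,14,11,8,10,9,17,19,20]

[7,5,18,16,15,14,11,8,10,9,17,19,20]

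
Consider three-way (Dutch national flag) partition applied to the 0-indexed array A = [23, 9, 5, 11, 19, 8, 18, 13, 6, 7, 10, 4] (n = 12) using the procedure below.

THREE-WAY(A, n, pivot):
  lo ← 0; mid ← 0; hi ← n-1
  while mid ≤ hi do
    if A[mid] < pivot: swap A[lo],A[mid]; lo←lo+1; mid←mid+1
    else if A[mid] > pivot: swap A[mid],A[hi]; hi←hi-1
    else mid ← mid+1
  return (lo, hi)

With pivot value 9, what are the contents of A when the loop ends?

lo=0 mid=0 hi=11
23>9: swap(0,11), hi=10 ⇒ [4, 9, 5, 11, 19, 8, 18, 13, 6, 7, 10, 23]
4<9: swap(0,0), lo=1 mid=1 ⇒ [4, 9, 5, 11, 19, 8, 18, 13, 6, 7, 10, 23]
9=9: mid=2
5<9: swap(1,2), lo=2 mid=3 ⇒ [4, 5, 9, 11, 19, 8, 18, 13, 6, 7, 10, 23]
11>9: swap(3,10), hi=9 ⇒ [4, 5, 9, 10, 19, 8, 18, 13, 6, 7, 11, 23]
10>9: swap(3,9), hi=8 ⇒ [4, 5, 9, 7, 19, 8, 18, 13, 6, 10, 11, 23]
7<9: swap(2,3), lo=3 mid=4 ⇒ [4, 5, 7, 9, 19, 8, 18, 13, 6, 10, 11, 23]
19>9: swap(4,8), hi=7 ⇒ [4, 5, 7, 9, 6, 8, 18, 13, 19, 10, 11, 23]
6<9: swap(3,4), lo=4 mid=5 ⇒ [4, 5, 7, 6, 9, 8, 18, 13, 19, 10, 11, 23]
8<9: swap(4,5), lo=5 mid=6 ⇒ [4, 5, 7, 6, 8, 9, 18, 13, 19, 10, 11, 23]
18>9: swap(6,7), hi=6 ⇒ [4, 5, 7, 6, 8, 9, 13, 18, 19, 10, 11, 23]
13>9: swap(6,6), hi=5 ⇒ [4, 5, 7, 6, 8, 9, 13, 18, 19, 10, 11, 23]
done. lo=5 hi=5; A=[4, 5, 7, 6, 8, 9, 13, 18, 19, 10, 11, 23]

[4, 5, 7, 6, 8, 9, 13, 18, 19, 10, 11, 23]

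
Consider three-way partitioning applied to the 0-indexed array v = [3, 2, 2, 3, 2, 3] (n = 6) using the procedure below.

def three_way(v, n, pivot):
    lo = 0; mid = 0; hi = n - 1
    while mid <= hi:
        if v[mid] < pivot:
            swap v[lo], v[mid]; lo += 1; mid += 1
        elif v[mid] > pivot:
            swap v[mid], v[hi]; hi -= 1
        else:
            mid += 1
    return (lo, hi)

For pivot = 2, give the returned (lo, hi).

pivot = 2; lo=0, mid=0, hi=5
v[mid]=3>2: swap v[0],v[5]; hi=4 → [3, 2, 2, 3, 2, 3]
v[mid]=3>2: swap v[0],v[4]; hi=3 → [2, 2, 2, 3, 3, 3]
v[mid]=2=2: mid=1
v[mid]=2=2: mid=2
v[mid]=2=2: mid=3
v[mid]=3>2: swap v[3],v[3]; hi=2 → [2, 2, 2, 3, 3, 3]
end: lo=0, hi=2; v = [2, 2, 2, 3, 3, 3]

(0, 2)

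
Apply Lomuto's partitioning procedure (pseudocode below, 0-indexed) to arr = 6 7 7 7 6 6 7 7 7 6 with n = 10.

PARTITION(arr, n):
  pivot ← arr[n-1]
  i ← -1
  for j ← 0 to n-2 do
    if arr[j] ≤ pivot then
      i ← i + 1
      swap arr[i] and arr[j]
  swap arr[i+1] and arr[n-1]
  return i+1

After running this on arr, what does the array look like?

6 6 6 6 7 7 7 7 7 7

pivot=6, i=-1
j=0: 6≤6, i=0, swap(0,0) ⇒ 6 7 7 7 6 6 7 7 7 6
j=1: 7>6, skip
j=2: 7>6, skip
j=3: 7>6, skip
j=4: 6≤6, i=1, swap(1,4) ⇒ 6 6 7 7 7 6 7 7 7 6
j=5: 6≤6, i=2, swap(2,5) ⇒ 6 6 6 7 7 7 7 7 7 6
j=6: 7>6, skip
j=7: 7>6, skip
j=8: 7>6, skip
swap(3,9) ⇒ 6 6 6 6 7 7 7 7 7 7; return 3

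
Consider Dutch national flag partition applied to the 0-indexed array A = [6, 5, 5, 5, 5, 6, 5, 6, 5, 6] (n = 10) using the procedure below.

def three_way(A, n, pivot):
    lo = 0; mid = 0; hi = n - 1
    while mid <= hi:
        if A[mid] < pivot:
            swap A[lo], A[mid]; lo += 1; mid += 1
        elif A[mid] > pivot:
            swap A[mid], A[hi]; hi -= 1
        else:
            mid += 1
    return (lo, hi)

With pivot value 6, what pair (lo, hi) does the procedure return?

pivot = 6; lo=0, mid=0, hi=9
A[mid]=6=6: mid=1
A[mid]=5<6: swap A[0],A[1]; lo=1,mid=2 → [5, 6, 5, 5, 5, 6, 5, 6, 5, 6]
A[mid]=5<6: swap A[1],A[2]; lo=2,mid=3 → [5, 5, 6, 5, 5, 6, 5, 6, 5, 6]
A[mid]=5<6: swap A[2],A[3]; lo=3,mid=4 → [5, 5, 5, 6, 5, 6, 5, 6, 5, 6]
A[mid]=5<6: swap A[3],A[4]; lo=4,mid=5 → [5, 5, 5, 5, 6, 6, 5, 6, 5, 6]
A[mid]=6=6: mid=6
A[mid]=5<6: swap A[4],A[6]; lo=5,mid=7 → [5, 5, 5, 5, 5, 6, 6, 6, 5, 6]
A[mid]=6=6: mid=8
A[mid]=5<6: swap A[5],A[8]; lo=6,mid=9 → [5, 5, 5, 5, 5, 5, 6, 6, 6, 6]
A[mid]=6=6: mid=10
end: lo=6, hi=9; A = [5, 5, 5, 5, 5, 5, 6, 6, 6, 6]

(6, 9)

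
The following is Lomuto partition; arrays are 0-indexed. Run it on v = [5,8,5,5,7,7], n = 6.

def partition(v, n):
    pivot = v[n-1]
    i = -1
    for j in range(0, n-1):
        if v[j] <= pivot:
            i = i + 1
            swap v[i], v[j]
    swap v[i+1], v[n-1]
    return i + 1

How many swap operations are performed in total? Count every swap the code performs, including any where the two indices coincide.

5

pivot = v[5] = 7; i = -1
j=0: v[0]=5 ≤ 7 → i=0, swap v[0],v[0] (no change) → [5,8,5,5,7,7]
j=1: v[1]=8 > 7 → no swap
j=2: v[2]=5 ≤ 7 → i=1, swap v[1],v[2] → [5,5,8,5,7,7]
j=3: v[3]=5 ≤ 7 → i=2, swap v[2],v[3] → [5,5,5,8,7,7]
j=4: v[4]=7 ≤ 7 → i=3, swap v[3],v[4] → [5,5,5,7,8,7]
final swap v[4],v[5] → [5,5,5,7,7,8]; return 4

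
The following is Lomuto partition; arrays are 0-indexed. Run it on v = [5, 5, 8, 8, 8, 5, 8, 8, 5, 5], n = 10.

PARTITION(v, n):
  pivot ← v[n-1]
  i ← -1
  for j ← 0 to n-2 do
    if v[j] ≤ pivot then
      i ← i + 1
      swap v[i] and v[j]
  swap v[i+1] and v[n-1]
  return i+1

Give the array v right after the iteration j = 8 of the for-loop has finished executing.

[5, 5, 5, 5, 8, 8, 8, 8, 8, 5]

pivot = v[9] = 5; i = -1
j=0: v[0]=5 ≤ 5 → i=0, swap v[0],v[0] (no change) → [5, 5, 8, 8, 8, 5, 8, 8, 5, 5]
j=1: v[1]=5 ≤ 5 → i=1, swap v[1],v[1] (no change) → [5, 5, 8, 8, 8, 5, 8, 8, 5, 5]
j=2: v[2]=8 > 5 → no swap
j=3: v[3]=8 > 5 → no swap
j=4: v[4]=8 > 5 → no swap
j=5: v[5]=5 ≤ 5 → i=2, swap v[2],v[5] → [5, 5, 5, 8, 8, 8, 8, 8, 5, 5]
j=6: v[6]=8 > 5 → no swap
j=7: v[7]=8 > 5 → no swap
j=8: v[8]=5 ≤ 5 → i=3, swap v[3],v[8] → [5, 5, 5, 5, 8, 8, 8, 8, 8, 5]
(after j=8) v = [5, 5, 5, 5, 8, 8, 8, 8, 8, 5]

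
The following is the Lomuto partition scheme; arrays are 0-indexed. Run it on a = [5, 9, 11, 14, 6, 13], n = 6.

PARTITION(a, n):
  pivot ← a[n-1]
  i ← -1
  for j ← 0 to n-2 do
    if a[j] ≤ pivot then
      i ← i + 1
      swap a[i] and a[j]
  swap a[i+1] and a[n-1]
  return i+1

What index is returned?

pivot = a[5] = 13; i = -1
j=0: a[0]=5 ≤ 13 → i=0, swap a[0],a[0] (no change) → [5, 9, 11, 14, 6, 13]
j=1: a[1]=9 ≤ 13 → i=1, swap a[1],a[1] (no change) → [5, 9, 11, 14, 6, 13]
j=2: a[2]=11 ≤ 13 → i=2, swap a[2],a[2] (no change) → [5, 9, 11, 14, 6, 13]
j=3: a[3]=14 > 13 → no swap
j=4: a[4]=6 ≤ 13 → i=3, swap a[3],a[4] → [5, 9, 11, 6, 14, 13]
final swap a[4],a[5] → [5, 9, 11, 6, 13, 14]; return 4

4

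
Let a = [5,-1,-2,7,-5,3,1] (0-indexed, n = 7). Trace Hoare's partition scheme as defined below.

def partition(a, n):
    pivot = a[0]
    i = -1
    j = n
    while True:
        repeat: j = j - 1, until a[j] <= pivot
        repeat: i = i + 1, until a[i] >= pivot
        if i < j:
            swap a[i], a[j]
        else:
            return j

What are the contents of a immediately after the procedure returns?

pivot = a[0] = 5; i = -1, j = 7
j→6 (a[6]=1≤5), i→0 (a[0]=5≥5); i<j, swap → [1,-1,-2,7,-5,3,5]
j→5 (a[5]=3≤5), i→3 (a[3]=7≥5); i<j, swap → [1,-1,-2,3,-5,7,5]
j→4, i→5; i≥j, return j=4. a = [1,-1,-2,3,-5,7,5]

[1,-1,-2,3,-5,7,5]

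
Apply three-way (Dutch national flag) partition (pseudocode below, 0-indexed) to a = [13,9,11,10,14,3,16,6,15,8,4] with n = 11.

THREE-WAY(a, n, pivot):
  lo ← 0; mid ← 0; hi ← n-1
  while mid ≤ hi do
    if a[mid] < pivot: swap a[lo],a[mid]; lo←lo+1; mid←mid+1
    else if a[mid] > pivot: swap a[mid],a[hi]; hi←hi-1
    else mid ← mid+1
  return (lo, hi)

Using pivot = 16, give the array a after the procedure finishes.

[13,9,11,10,14,3,6,15,8,4,16]

lo=0 mid=0 hi=10
13<16: swap(0,0), lo=1 mid=1 ⇒ [13,9,11,10,14,3,16,6,15,8,4]
9<16: swap(1,1), lo=2 mid=2 ⇒ [13,9,11,10,14,3,16,6,15,8,4]
11<16: swap(2,2), lo=3 mid=3 ⇒ [13,9,11,10,14,3,16,6,15,8,4]
10<16: swap(3,3), lo=4 mid=4 ⇒ [13,9,11,10,14,3,16,6,15,8,4]
14<16: swap(4,4), lo=5 mid=5 ⇒ [13,9,11,10,14,3,16,6,15,8,4]
3<16: swap(5,5), lo=6 mid=6 ⇒ [13,9,11,10,14,3,16,6,15,8,4]
16=16: mid=7
6<16: swap(6,7), lo=7 mid=8 ⇒ [13,9,11,10,14,3,6,16,15,8,4]
15<16: swap(7,8), lo=8 mid=9 ⇒ [13,9,11,10,14,3,6,15,16,8,4]
8<16: swap(8,9), lo=9 mid=10 ⇒ [13,9,11,10,14,3,6,15,8,16,4]
4<16: swap(9,10), lo=10 mid=11 ⇒ [13,9,11,10,14,3,6,15,8,4,16]
done. lo=10 hi=10; a=[13,9,11,10,14,3,6,15,8,4,16]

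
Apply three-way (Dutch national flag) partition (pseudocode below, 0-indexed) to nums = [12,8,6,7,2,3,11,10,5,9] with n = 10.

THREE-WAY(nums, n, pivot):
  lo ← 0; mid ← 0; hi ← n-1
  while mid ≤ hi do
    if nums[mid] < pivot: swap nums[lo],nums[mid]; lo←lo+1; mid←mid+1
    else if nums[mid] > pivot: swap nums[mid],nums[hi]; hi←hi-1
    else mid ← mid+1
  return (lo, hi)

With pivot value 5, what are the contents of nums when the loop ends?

[3,2,5,7,6,11,10,8,9,12]

lo=0 mid=0 hi=9
12>5: swap(0,9), hi=8 ⇒ [9,8,6,7,2,3,11,10,5,12]
9>5: swap(0,8), hi=7 ⇒ [5,8,6,7,2,3,11,10,9,12]
5=5: mid=1
8>5: swap(1,7), hi=6 ⇒ [5,10,6,7,2,3,11,8,9,12]
10>5: swap(1,6), hi=5 ⇒ [5,11,6,7,2,3,10,8,9,12]
11>5: swap(1,5), hi=4 ⇒ [5,3,6,7,2,11,10,8,9,12]
3<5: swap(0,1), lo=1 mid=2 ⇒ [3,5,6,7,2,11,10,8,9,12]
6>5: swap(2,4), hi=3 ⇒ [3,5,2,7,6,11,10,8,9,12]
2<5: swap(1,2), lo=2 mid=3 ⇒ [3,2,5,7,6,11,10,8,9,12]
7>5: swap(3,3), hi=2 ⇒ [3,2,5,7,6,11,10,8,9,12]
done. lo=2 hi=2; nums=[3,2,5,7,6,11,10,8,9,12]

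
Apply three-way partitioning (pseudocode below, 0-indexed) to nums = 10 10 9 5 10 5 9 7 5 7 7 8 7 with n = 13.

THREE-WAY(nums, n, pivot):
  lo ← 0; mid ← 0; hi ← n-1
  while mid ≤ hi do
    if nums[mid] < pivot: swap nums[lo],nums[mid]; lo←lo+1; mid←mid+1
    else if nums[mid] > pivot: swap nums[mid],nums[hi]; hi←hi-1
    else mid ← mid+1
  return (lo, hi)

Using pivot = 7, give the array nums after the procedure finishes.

5 5 5 7 7 7 7 9 10 9 8 10 10

pivot = 7; lo=0, mid=0, hi=12
nums[mid]=10>7: swap nums[0],nums[12]; hi=11 → 7 10 9 5 10 5 9 7 5 7 7 8 10
nums[mid]=7=7: mid=1
nums[mid]=10>7: swap nums[1],nums[11]; hi=10 → 7 8 9 5 10 5 9 7 5 7 7 10 10
nums[mid]=8>7: swap nums[1],nums[10]; hi=9 → 7 7 9 5 10 5 9 7 5 7 8 10 10
nums[mid]=7=7: mid=2
nums[mid]=9>7: swap nums[2],nums[9]; hi=8 → 7 7 7 5 10 5 9 7 5 9 8 10 10
nums[mid]=7=7: mid=3
nums[mid]=5<7: swap nums[0],nums[3]; lo=1,mid=4 → 5 7 7 7 10 5 9 7 5 9 8 10 10
nums[mid]=10>7: swap nums[4],nums[8]; hi=7 → 5 7 7 7 5 5 9 7 10 9 8 10 10
nums[mid]=5<7: swap nums[1],nums[4]; lo=2,mid=5 → 5 5 7 7 7 5 9 7 10 9 8 10 10
nums[mid]=5<7: swap nums[2],nums[5]; lo=3,mid=6 → 5 5 5 7 7 7 9 7 10 9 8 10 10
nums[mid]=9>7: swap nums[6],nums[7]; hi=6 → 5 5 5 7 7 7 7 9 10 9 8 10 10
nums[mid]=7=7: mid=7
end: lo=3, hi=6; nums = 5 5 5 7 7 7 7 9 10 9 8 10 10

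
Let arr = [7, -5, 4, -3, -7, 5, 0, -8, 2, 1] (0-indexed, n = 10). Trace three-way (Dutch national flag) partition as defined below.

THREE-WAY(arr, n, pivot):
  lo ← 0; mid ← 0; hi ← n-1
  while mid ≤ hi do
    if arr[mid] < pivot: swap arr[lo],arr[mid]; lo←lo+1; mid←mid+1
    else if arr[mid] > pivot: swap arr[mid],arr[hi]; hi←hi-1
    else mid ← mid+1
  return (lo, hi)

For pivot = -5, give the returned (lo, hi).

(2, 2)

pivot = -5; lo=0, mid=0, hi=9
arr[mid]=7>-5: swap arr[0],arr[9]; hi=8 → [1, -5, 4, -3, -7, 5, 0, -8, 2, 7]
arr[mid]=1>-5: swap arr[0],arr[8]; hi=7 → [2, -5, 4, -3, -7, 5, 0, -8, 1, 7]
arr[mid]=2>-5: swap arr[0],arr[7]; hi=6 → [-8, -5, 4, -3, -7, 5, 0, 2, 1, 7]
arr[mid]=-8<-5: swap arr[0],arr[0]; lo=1,mid=1 → [-8, -5, 4, -3, -7, 5, 0, 2, 1, 7]
arr[mid]=-5=-5: mid=2
arr[mid]=4>-5: swap arr[2],arr[6]; hi=5 → [-8, -5, 0, -3, -7, 5, 4, 2, 1, 7]
arr[mid]=0>-5: swap arr[2],arr[5]; hi=4 → [-8, -5, 5, -3, -7, 0, 4, 2, 1, 7]
arr[mid]=5>-5: swap arr[2],arr[4]; hi=3 → [-8, -5, -7, -3, 5, 0, 4, 2, 1, 7]
arr[mid]=-7<-5: swap arr[1],arr[2]; lo=2,mid=3 → [-8, -7, -5, -3, 5, 0, 4, 2, 1, 7]
arr[mid]=-3>-5: swap arr[3],arr[3]; hi=2 → [-8, -7, -5, -3, 5, 0, 4, 2, 1, 7]
end: lo=2, hi=2; arr = [-8, -7, -5, -3, 5, 0, 4, 2, 1, 7]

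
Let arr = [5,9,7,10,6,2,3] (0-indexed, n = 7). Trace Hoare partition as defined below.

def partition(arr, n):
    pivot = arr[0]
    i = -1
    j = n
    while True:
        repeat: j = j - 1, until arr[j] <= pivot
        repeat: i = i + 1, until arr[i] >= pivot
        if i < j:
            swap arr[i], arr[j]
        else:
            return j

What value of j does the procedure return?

1

pivot=5
j stops at 6 (3), i stops at 0 (5); swap ⇒ [3,9,7,10,6,2,5]
j stops at 5 (2), i stops at 1 (9); swap ⇒ [3,2,7,10,6,9,5]
j stops at 1, i stops at 2; i≥j ⇒ return 1. arr=[3,2,7,10,6,9,5]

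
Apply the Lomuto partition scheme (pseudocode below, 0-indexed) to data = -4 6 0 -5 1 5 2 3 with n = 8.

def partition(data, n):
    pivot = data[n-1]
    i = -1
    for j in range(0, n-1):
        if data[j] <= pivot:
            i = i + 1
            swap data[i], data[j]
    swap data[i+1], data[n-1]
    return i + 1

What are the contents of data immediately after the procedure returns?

pivot = data[7] = 3; i = -1
j=0: data[0]=-4 ≤ 3 → i=0, swap data[0],data[0] (no change) → -4 6 0 -5 1 5 2 3
j=1: data[1]=6 > 3 → no swap
j=2: data[2]=0 ≤ 3 → i=1, swap data[1],data[2] → -4 0 6 -5 1 5 2 3
j=3: data[3]=-5 ≤ 3 → i=2, swap data[2],data[3] → -4 0 -5 6 1 5 2 3
j=4: data[4]=1 ≤ 3 → i=3, swap data[3],data[4] → -4 0 -5 1 6 5 2 3
j=5: data[5]=5 > 3 → no swap
j=6: data[6]=2 ≤ 3 → i=4, swap data[4],data[6] → -4 0 -5 1 2 5 6 3
final swap data[5],data[7] → -4 0 -5 1 2 3 6 5; return 5

-4 0 -5 1 2 3 6 5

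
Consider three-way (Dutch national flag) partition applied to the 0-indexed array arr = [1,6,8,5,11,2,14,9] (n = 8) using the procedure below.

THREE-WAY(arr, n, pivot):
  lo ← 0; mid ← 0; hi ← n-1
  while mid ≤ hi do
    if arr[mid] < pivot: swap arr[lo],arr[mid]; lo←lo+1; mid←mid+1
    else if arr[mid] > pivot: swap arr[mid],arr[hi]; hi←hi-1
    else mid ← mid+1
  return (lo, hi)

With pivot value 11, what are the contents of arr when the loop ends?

lo=0 mid=0 hi=7
1<11: swap(0,0), lo=1 mid=1 ⇒ [1,6,8,5,11,2,14,9]
6<11: swap(1,1), lo=2 mid=2 ⇒ [1,6,8,5,11,2,14,9]
8<11: swap(2,2), lo=3 mid=3 ⇒ [1,6,8,5,11,2,14,9]
5<11: swap(3,3), lo=4 mid=4 ⇒ [1,6,8,5,11,2,14,9]
11=11: mid=5
2<11: swap(4,5), lo=5 mid=6 ⇒ [1,6,8,5,2,11,14,9]
14>11: swap(6,7), hi=6 ⇒ [1,6,8,5,2,11,9,14]
9<11: swap(5,6), lo=6 mid=7 ⇒ [1,6,8,5,2,9,11,14]
done. lo=6 hi=6; arr=[1,6,8,5,2,9,11,14]

[1,6,8,5,2,9,11,14]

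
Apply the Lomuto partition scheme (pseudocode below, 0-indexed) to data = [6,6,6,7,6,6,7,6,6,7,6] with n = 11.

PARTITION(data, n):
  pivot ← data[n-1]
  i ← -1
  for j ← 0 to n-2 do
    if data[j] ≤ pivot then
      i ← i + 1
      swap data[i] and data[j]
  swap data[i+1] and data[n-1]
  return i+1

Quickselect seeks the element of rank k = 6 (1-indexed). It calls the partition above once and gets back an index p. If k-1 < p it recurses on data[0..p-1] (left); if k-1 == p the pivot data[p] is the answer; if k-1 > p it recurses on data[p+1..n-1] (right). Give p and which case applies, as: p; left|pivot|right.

7; left

pivot = data[10] = 6; i = -1
j=0: data[0]=6 ≤ 6 → i=0, swap data[0],data[0] (no change) → [6,6,6,7,6,6,7,6,6,7,6]
j=1: data[1]=6 ≤ 6 → i=1, swap data[1],data[1] (no change) → [6,6,6,7,6,6,7,6,6,7,6]
j=2: data[2]=6 ≤ 6 → i=2, swap data[2],data[2] (no change) → [6,6,6,7,6,6,7,6,6,7,6]
j=3: data[3]=7 > 6 → no swap
j=4: data[4]=6 ≤ 6 → i=3, swap data[3],data[4] → [6,6,6,6,7,6,7,6,6,7,6]
j=5: data[5]=6 ≤ 6 → i=4, swap data[4],data[5] → [6,6,6,6,6,7,7,6,6,7,6]
j=6: data[6]=7 > 6 → no swap
j=7: data[7]=6 ≤ 6 → i=5, swap data[5],data[7] → [6,6,6,6,6,6,7,7,6,7,6]
j=8: data[8]=6 ≤ 6 → i=6, swap data[6],data[8] → [6,6,6,6,6,6,6,7,7,7,6]
j=9: data[9]=7 > 6 → no swap
final swap data[7],data[10] → [6,6,6,6,6,6,6,6,7,7,7]; return 7
p = 7; k-1 = 5 < 7 ⇒ left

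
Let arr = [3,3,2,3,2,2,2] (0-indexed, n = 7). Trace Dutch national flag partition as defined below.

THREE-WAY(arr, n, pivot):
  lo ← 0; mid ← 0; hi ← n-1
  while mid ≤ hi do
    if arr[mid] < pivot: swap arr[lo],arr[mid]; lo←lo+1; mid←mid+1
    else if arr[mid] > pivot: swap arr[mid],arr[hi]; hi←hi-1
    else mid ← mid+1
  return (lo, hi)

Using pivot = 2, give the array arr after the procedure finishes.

pivot = 2; lo=0, mid=0, hi=6
arr[mid]=3>2: swap arr[0],arr[6]; hi=5 → [2,3,2,3,2,2,3]
arr[mid]=2=2: mid=1
arr[mid]=3>2: swap arr[1],arr[5]; hi=4 → [2,2,2,3,2,3,3]
arr[mid]=2=2: mid=2
arr[mid]=2=2: mid=3
arr[mid]=3>2: swap arr[3],arr[4]; hi=3 → [2,2,2,2,3,3,3]
arr[mid]=2=2: mid=4
end: lo=0, hi=3; arr = [2,2,2,2,3,3,3]

[2,2,2,2,3,3,3]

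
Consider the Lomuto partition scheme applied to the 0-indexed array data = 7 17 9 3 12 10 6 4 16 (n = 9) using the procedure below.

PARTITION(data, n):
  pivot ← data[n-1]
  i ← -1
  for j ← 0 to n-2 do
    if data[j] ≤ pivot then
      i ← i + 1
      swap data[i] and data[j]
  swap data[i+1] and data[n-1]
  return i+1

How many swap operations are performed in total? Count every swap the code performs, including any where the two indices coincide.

pivot=16, i=-1
j=0: 7≤16, i=0, swap(0,0) ⇒ 7 17 9 3 12 10 6 4 16
j=1: 17>16, skip
j=2: 9≤16, i=1, swap(1,2) ⇒ 7 9 17 3 12 10 6 4 16
j=3: 3≤16, i=2, swap(2,3) ⇒ 7 9 3 17 12 10 6 4 16
j=4: 12≤16, i=3, swap(3,4) ⇒ 7 9 3 12 17 10 6 4 16
j=5: 10≤16, i=4, swap(4,5) ⇒ 7 9 3 12 10 17 6 4 16
j=6: 6≤16, i=5, swap(5,6) ⇒ 7 9 3 12 10 6 17 4 16
j=7: 4≤16, i=6, swap(6,7) ⇒ 7 9 3 12 10 6 4 17 16
swap(7,8) ⇒ 7 9 3 12 10 6 4 16 17; return 7

8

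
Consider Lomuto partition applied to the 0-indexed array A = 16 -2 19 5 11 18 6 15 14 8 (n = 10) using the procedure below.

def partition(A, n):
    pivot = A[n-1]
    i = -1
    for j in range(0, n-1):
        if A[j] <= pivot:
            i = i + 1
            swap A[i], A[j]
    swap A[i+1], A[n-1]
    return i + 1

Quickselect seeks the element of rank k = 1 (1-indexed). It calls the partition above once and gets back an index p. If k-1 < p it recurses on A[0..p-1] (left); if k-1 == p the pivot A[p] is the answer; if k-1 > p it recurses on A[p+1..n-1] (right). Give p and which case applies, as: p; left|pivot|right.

pivot=8, i=-1
j=0: 16>8, skip
j=1: -2≤8, i=0, swap(0,1) ⇒ -2 16 19 5 11 18 6 15 14 8
j=2: 19>8, skip
j=3: 5≤8, i=1, swap(1,3) ⇒ -2 5 19 16 11 18 6 15 14 8
j=4: 11>8, skip
j=5: 18>8, skip
j=6: 6≤8, i=2, swap(2,6) ⇒ -2 5 6 16 11 18 19 15 14 8
j=7: 15>8, skip
j=8: 14>8, skip
swap(3,9) ⇒ -2 5 6 8 11 18 19 15 14 16; return 3
p = 3; k-1 = 0 < 3 ⇒ left

3; left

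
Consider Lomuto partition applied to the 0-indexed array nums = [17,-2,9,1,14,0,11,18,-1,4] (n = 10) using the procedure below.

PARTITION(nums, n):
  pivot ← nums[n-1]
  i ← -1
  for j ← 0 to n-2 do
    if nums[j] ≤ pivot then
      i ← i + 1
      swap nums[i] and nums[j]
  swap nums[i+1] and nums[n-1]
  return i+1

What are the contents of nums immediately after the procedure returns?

[-2,1,0,-1,4,9,11,18,17,14]

pivot=4, i=-1
j=0: 17>4, skip
j=1: -2≤4, i=0, swap(0,1) ⇒ [-2,17,9,1,14,0,11,18,-1,4]
j=2: 9>4, skip
j=3: 1≤4, i=1, swap(1,3) ⇒ [-2,1,9,17,14,0,11,18,-1,4]
j=4: 14>4, skip
j=5: 0≤4, i=2, swap(2,5) ⇒ [-2,1,0,17,14,9,11,18,-1,4]
j=6: 11>4, skip
j=7: 18>4, skip
j=8: -1≤4, i=3, swap(3,8) ⇒ [-2,1,0,-1,14,9,11,18,17,4]
swap(4,9) ⇒ [-2,1,0,-1,4,9,11,18,17,14]; return 4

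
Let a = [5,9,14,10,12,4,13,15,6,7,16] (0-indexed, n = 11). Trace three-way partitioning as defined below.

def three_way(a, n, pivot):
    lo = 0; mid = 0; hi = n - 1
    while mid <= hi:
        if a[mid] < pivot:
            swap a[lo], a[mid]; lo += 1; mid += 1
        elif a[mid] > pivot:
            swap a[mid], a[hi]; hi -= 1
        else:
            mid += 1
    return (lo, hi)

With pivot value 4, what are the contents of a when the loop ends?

lo=0 mid=0 hi=10
5>4: swap(0,10), hi=9 ⇒ [16,9,14,10,12,4,13,15,6,7,5]
16>4: swap(0,9), hi=8 ⇒ [7,9,14,10,12,4,13,15,6,16,5]
7>4: swap(0,8), hi=7 ⇒ [6,9,14,10,12,4,13,15,7,16,5]
6>4: swap(0,7), hi=6 ⇒ [15,9,14,10,12,4,13,6,7,16,5]
15>4: swap(0,6), hi=5 ⇒ [13,9,14,10,12,4,15,6,7,16,5]
13>4: swap(0,5), hi=4 ⇒ [4,9,14,10,12,13,15,6,7,16,5]
4=4: mid=1
9>4: swap(1,4), hi=3 ⇒ [4,12,14,10,9,13,15,6,7,16,5]
12>4: swap(1,3), hi=2 ⇒ [4,10,14,12,9,13,15,6,7,16,5]
10>4: swap(1,2), hi=1 ⇒ [4,14,10,12,9,13,15,6,7,16,5]
14>4: swap(1,1), hi=0 ⇒ [4,14,10,12,9,13,15,6,7,16,5]
done. lo=0 hi=0; a=[4,14,10,12,9,13,15,6,7,16,5]

[4,14,10,12,9,13,15,6,7,16,5]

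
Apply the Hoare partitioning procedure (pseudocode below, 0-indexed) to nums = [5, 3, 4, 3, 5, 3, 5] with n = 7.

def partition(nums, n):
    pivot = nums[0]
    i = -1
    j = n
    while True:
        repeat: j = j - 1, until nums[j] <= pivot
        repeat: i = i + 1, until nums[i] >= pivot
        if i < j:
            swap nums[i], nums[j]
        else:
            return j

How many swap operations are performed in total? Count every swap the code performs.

pivot=5
j stops at 6 (5), i stops at 0 (5); swap ⇒ [5, 3, 4, 3, 5, 3, 5]
j stops at 5 (3), i stops at 4 (5); swap ⇒ [5, 3, 4, 3, 3, 5, 5]
j stops at 4, i stops at 5; i≥j ⇒ return 4. nums=[5, 3, 4, 3, 3, 5, 5]

2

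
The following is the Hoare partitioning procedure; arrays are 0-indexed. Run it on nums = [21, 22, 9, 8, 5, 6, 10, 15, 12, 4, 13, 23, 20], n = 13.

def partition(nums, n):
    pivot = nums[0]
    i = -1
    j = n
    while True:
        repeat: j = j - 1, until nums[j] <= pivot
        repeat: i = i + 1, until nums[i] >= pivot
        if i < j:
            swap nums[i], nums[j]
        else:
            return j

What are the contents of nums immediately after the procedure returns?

[20, 13, 9, 8, 5, 6, 10, 15, 12, 4, 22, 23, 21]

pivot = nums[0] = 21; i = -1, j = 13
j→12 (nums[12]=20≤21), i→0 (nums[0]=21≥21); i<j, swap → [20, 22, 9, 8, 5, 6, 10, 15, 12, 4, 13, 23, 21]
j→10 (nums[10]=13≤21), i→1 (nums[1]=22≥21); i<j, swap → [20, 13, 9, 8, 5, 6, 10, 15, 12, 4, 22, 23, 21]
j→9, i→10; i≥j, return j=9. nums = [20, 13, 9, 8, 5, 6, 10, 15, 12, 4, 22, 23, 21]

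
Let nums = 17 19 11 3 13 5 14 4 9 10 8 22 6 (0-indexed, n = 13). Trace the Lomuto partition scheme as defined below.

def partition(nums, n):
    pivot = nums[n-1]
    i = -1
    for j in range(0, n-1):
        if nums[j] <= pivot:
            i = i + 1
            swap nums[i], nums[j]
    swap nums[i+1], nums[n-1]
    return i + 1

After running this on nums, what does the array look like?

pivot = nums[12] = 6; i = -1
j=0: nums[0]=17 > 6 → no swap
j=1: nums[1]=19 > 6 → no swap
j=2: nums[2]=11 > 6 → no swap
j=3: nums[3]=3 ≤ 6 → i=0, swap nums[0],nums[3] → 3 19 11 17 13 5 14 4 9 10 8 22 6
j=4: nums[4]=13 > 6 → no swap
j=5: nums[5]=5 ≤ 6 → i=1, swap nums[1],nums[5] → 3 5 11 17 13 19 14 4 9 10 8 22 6
j=6: nums[6]=14 > 6 → no swap
j=7: nums[7]=4 ≤ 6 → i=2, swap nums[2],nums[7] → 3 5 4 17 13 19 14 11 9 10 8 22 6
j=8: nums[8]=9 > 6 → no swap
j=9: nums[9]=10 > 6 → no swap
j=10: nums[10]=8 > 6 → no swap
j=11: nums[11]=22 > 6 → no swap
final swap nums[3],nums[12] → 3 5 4 6 13 19 14 11 9 10 8 22 17; return 3

3 5 4 6 13 19 14 11 9 10 8 22 17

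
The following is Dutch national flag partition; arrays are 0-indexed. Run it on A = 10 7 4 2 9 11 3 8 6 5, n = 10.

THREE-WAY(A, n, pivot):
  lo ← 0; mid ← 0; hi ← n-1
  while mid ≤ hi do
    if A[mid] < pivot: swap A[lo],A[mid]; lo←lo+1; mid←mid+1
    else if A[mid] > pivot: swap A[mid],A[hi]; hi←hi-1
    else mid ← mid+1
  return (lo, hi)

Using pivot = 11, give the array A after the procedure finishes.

10 7 4 2 9 3 8 6 5 11

pivot = 11; lo=0, mid=0, hi=9
A[mid]=10<11: swap A[0],A[0]; lo=1,mid=1 → 10 7 4 2 9 11 3 8 6 5
A[mid]=7<11: swap A[1],A[1]; lo=2,mid=2 → 10 7 4 2 9 11 3 8 6 5
A[mid]=4<11: swap A[2],A[2]; lo=3,mid=3 → 10 7 4 2 9 11 3 8 6 5
A[mid]=2<11: swap A[3],A[3]; lo=4,mid=4 → 10 7 4 2 9 11 3 8 6 5
A[mid]=9<11: swap A[4],A[4]; lo=5,mid=5 → 10 7 4 2 9 11 3 8 6 5
A[mid]=11=11: mid=6
A[mid]=3<11: swap A[5],A[6]; lo=6,mid=7 → 10 7 4 2 9 3 11 8 6 5
A[mid]=8<11: swap A[6],A[7]; lo=7,mid=8 → 10 7 4 2 9 3 8 11 6 5
A[mid]=6<11: swap A[7],A[8]; lo=8,mid=9 → 10 7 4 2 9 3 8 6 11 5
A[mid]=5<11: swap A[8],A[9]; lo=9,mid=10 → 10 7 4 2 9 3 8 6 5 11
end: lo=9, hi=9; A = 10 7 4 2 9 3 8 6 5 11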